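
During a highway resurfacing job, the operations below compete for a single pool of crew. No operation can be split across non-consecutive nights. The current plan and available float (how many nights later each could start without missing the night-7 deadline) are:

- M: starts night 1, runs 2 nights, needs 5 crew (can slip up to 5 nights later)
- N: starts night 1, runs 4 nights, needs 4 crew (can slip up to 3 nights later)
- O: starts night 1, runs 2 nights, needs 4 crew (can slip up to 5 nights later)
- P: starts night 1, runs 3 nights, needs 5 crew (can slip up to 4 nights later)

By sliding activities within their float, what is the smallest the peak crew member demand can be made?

9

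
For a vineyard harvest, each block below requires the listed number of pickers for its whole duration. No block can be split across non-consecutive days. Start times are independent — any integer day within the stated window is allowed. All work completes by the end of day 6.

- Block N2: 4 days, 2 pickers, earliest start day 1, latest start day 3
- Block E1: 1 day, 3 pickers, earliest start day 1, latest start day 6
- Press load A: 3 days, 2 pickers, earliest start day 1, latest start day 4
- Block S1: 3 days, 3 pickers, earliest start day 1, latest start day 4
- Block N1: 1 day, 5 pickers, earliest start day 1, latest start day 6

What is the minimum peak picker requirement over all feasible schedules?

7

Early-start (Block N2@1, Block E1@1, Press load A@1, Block S1@1, Block N1@1) gives peak 15: d1:15  d2:7  d3:7  d4:2  d5:0  d6:0.
Shift Block S1→2, Block N1→5.
Schedule Block N2@1, Block E1@1, Press load A@1, Block S1@2, Block N1@5: d1:7  d2:7  d3:7  d4:5  d5:5  d6:0 — peak 7.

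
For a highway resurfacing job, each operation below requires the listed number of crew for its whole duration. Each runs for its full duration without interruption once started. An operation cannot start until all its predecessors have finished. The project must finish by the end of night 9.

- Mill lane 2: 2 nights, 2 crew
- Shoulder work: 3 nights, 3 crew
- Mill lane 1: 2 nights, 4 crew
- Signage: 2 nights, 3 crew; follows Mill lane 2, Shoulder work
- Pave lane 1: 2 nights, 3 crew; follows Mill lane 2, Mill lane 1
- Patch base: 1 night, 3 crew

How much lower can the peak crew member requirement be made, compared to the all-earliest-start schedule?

6

Early-start peak: n1:12  n2:9  n3:6  n4:6  n5:3  n6:0  n7:0  n8:0  n9:0 ⇒ 12.
Leveled (Mill lane 2@1, Shoulder work@1, Mill lane 1@4, Signage@6, Pave lane 1@6, Patch base@3): n1:5  n2:5  n3:6  n4:4  n5:4  n6:6  n7:6  n8:0  n9:0 ⇒ 6.
Reduction 12 − 6 = 6.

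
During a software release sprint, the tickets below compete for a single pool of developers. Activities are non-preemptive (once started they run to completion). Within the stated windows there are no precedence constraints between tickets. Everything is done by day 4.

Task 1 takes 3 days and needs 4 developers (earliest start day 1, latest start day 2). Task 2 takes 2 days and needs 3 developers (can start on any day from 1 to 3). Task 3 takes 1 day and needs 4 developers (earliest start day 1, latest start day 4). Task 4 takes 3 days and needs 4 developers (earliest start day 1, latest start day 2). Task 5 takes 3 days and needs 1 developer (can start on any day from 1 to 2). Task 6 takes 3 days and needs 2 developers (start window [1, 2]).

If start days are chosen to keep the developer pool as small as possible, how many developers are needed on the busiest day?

14

Early-start (Task 1@1, Task 2@1, Task 3@1, Task 4@1, Task 5@1, Task 6@1) gives peak 18: d1:18  d2:14  d3:11  d4:0.
Shift Task 4→2.
Schedule Task 1@1, Task 2@1, Task 3@1, Task 4@2, Task 5@1, Task 6@1: d1:14  d2:14  d3:11  d4:4 — peak 14.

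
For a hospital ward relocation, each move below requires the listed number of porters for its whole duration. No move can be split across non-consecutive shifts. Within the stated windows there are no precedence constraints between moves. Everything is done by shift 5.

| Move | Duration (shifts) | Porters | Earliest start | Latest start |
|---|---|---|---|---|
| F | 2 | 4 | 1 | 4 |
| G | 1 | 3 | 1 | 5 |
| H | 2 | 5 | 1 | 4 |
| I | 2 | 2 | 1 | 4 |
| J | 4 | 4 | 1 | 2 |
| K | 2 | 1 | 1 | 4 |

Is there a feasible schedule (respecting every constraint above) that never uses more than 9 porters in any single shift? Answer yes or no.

The minimum achievable peak is 10; 9 < 10, so no feasible schedule stays within the cap.

no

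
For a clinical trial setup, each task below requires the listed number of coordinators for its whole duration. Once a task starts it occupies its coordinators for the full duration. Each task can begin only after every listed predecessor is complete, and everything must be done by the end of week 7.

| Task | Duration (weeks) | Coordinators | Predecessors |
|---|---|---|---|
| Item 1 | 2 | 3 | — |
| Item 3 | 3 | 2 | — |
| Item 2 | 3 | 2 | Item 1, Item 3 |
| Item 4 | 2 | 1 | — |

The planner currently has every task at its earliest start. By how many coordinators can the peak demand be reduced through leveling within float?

1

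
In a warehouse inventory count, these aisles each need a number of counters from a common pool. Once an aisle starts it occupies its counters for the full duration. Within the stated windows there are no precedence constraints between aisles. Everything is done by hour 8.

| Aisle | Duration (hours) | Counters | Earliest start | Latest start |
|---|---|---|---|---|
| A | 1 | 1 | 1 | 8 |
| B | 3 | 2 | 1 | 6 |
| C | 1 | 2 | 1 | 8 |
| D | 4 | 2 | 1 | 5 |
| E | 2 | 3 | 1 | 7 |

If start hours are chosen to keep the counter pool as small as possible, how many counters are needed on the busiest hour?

4

Early-start (A@1, B@1, C@1, D@1, E@1) gives peak 10: h1:10  h2:7  h3:4  h4:2  h5:0  h6:0  h7:0  h8:0.
Shift C→2, D→3, E→7.
Schedule A@1, B@1, C@2, D@3, E@7: h1:3  h2:4  h3:4  h4:2  h5:2  h6:2  h7:3  h8:3 — peak 4.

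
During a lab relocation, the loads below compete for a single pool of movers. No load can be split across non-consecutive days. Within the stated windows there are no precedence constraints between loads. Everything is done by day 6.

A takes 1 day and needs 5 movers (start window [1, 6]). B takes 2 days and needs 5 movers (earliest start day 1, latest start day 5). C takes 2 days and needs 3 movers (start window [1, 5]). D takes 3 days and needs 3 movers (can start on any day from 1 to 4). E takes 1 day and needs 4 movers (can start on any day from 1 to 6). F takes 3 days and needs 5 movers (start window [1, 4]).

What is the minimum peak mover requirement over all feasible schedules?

9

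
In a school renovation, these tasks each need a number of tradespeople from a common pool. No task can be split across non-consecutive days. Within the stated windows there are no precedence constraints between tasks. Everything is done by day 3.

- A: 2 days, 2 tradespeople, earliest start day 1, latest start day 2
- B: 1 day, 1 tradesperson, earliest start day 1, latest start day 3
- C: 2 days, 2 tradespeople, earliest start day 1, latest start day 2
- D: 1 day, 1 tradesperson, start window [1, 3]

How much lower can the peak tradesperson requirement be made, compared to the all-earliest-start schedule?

2

Early-start peak: d1:6  d2:4  d3:0 ⇒ 6.
Leveled (A@1, B@1, C@2, D@1): d1:4  d2:4  d3:2 ⇒ 4.
Reduction 6 − 4 = 2.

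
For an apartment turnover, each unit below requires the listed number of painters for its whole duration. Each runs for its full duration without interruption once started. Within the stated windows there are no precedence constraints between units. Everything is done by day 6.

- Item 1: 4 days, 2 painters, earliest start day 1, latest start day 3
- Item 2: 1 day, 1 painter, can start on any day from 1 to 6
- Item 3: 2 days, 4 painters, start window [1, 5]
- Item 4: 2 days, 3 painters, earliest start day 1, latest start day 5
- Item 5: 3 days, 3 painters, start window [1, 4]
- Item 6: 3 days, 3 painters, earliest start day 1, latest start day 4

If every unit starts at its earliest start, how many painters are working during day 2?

15

At early start, day 2 has: Item 1, Item 3, Item 4, Item 5, Item 6.
Demand: 2 + 4 + 3 + 3 + 3 = 15.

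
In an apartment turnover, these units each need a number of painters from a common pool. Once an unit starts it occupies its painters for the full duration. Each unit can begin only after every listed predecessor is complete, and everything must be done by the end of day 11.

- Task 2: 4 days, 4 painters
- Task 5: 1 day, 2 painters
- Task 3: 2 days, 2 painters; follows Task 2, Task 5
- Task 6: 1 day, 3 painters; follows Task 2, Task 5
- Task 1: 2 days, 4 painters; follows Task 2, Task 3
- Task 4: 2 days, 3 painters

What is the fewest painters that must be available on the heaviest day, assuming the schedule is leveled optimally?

Early-start (Task 2@1, Task 5@1, Task 3@5, Task 6@5, Task 1@7, Task 4@1) gives peak 9: d1:9  d2:7  d3:4  d4:4  d5:5  d6:2  d7:4  d8:4  d9:0  d10:0  d11:0.
Shift Task 5→5, Task 3→6, Task 6→6, Task 1→8, Task 4→10.
Schedule Task 2@1, Task 5@5, Task 3@6, Task 6@6, Task 1@8, Task 4@10: d1:4  d2:4  d3:4  d4:4  d5:2  d6:5  d7:2  d8:4  d9:4  d10:3  d11:3 — peak 5.

5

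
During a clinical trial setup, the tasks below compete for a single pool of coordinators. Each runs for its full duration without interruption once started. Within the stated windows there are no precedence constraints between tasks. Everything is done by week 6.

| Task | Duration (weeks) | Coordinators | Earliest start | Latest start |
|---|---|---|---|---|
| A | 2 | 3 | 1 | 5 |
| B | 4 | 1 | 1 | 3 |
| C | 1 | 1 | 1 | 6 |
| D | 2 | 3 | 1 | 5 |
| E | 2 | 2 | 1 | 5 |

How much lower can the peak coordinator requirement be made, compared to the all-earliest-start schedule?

Early-start peak: w1:10  w2:9  w3:1  w4:1  w5:0  w6:0 ⇒ 10.
Leveled (A@1, B@1, C@3, D@5, E@3): w1:4  w2:4  w3:4  w4:3  w5:3  w6:3 ⇒ 4.
Reduction 10 − 4 = 6.

6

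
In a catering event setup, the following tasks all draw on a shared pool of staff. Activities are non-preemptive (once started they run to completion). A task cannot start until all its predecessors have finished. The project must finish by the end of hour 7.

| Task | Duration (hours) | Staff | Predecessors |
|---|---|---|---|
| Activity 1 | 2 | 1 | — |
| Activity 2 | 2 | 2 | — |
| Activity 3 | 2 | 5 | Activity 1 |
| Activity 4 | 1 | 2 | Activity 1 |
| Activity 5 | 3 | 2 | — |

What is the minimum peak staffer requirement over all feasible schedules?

5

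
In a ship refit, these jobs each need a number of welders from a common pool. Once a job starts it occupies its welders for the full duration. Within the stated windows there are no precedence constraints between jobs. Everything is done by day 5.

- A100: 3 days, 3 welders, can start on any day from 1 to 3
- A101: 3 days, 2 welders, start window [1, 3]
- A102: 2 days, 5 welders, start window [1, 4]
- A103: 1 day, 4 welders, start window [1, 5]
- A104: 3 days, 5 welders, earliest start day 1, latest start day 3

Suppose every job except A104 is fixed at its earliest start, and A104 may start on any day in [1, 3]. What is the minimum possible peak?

14

A104@1: d1:19  d2:15  d3:10  d4:0  d5:0 → peak 19
A104@2: d1:14  d2:15  d3:10  d4:5  d5:0 → peak 15
A104@3: d1:14  d2:10  d3:10  d4:5  d5:5 → peak 14
Best is A104@3, peak 14.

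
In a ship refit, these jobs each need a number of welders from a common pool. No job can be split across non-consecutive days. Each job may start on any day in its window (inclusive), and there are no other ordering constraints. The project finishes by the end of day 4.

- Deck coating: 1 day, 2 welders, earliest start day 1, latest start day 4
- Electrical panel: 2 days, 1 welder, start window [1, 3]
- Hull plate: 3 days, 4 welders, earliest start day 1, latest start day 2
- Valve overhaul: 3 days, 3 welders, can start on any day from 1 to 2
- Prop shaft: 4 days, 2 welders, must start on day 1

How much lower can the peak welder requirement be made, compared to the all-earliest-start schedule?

2

Early-start peak: d1:12  d2:10  d3:9  d4:2 ⇒ 12.
Leveled (Deck coating@1, Electrical panel@1, Hull plate@1, Valve overhaul@2, Prop shaft@1): d1:9  d2:10  d3:9  d4:5 ⇒ 10.
Reduction 12 − 10 = 2.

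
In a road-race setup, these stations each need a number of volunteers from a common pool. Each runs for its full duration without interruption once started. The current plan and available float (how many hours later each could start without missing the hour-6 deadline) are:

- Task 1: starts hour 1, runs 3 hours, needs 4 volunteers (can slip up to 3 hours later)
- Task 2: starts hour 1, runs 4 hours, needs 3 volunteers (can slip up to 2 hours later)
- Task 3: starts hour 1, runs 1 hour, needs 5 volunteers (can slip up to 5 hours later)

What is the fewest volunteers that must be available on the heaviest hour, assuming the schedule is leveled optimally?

Early-start (Task 1@1, Task 2@1, Task 3@1) gives peak 12: h1:12  h2:7  h3:7  h4:3  h5:0  h6:0.
Shift Task 3→5.
Schedule Task 1@1, Task 2@1, Task 3@5: h1:7  h2:7  h3:7  h4:3  h5:5  h6:0 — peak 7.

7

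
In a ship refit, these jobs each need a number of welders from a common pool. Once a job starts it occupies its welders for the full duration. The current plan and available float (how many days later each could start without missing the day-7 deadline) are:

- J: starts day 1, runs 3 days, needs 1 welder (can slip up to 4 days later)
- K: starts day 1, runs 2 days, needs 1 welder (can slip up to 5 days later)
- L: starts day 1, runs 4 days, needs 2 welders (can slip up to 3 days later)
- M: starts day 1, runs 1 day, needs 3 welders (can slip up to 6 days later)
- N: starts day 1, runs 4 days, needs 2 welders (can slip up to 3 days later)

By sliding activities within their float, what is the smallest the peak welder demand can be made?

4

Early-start (J@1, K@1, L@1, M@1, N@1) gives peak 9: d1:9  d2:6  d3:5  d4:4  d5:0  d6:0  d7:0.
Shift L→4, M→3, N→4.
Schedule J@1, K@1, L@4, M@3, N@4: d1:2  d2:2  d3:4  d4:4  d5:4  d6:4  d7:4 — peak 4.
Total welder-days = 24 over 7 days ⇒ peak ≥ ⌈24/7⌉ = 4, so 4 is optimal.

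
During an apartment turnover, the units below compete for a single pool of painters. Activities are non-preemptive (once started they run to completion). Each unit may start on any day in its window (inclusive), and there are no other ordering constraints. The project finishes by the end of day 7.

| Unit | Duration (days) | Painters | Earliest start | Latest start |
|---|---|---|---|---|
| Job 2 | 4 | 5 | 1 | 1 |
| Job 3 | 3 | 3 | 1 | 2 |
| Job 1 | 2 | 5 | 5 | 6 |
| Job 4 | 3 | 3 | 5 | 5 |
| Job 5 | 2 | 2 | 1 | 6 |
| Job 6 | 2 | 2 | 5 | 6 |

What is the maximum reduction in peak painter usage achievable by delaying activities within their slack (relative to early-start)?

0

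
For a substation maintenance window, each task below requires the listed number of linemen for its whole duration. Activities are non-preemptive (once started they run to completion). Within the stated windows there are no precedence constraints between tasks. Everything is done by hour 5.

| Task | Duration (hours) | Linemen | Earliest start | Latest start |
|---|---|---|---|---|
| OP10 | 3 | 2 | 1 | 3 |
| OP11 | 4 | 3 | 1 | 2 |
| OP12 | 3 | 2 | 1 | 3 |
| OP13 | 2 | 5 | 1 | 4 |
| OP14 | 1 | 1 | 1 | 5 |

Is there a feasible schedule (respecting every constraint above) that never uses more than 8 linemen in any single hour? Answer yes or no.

yes

Schedule OP10@1, OP11@1, OP12@1, OP13@4, OP14@1: h1:8  h2:7  h3:7  h4:8  h5:5 — peak 8 ≤ 8.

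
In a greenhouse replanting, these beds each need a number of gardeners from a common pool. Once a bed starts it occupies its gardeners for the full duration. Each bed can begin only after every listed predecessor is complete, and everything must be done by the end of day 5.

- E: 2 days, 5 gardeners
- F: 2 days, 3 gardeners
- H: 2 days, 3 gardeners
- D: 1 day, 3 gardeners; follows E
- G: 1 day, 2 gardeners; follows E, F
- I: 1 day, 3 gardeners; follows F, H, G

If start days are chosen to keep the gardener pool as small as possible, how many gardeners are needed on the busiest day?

Early-start (E@1, F@1, H@1, D@3, G@3, I@4) gives peak 11: d1:11  d2:11  d3:5  d4:3  d5:0.
Shift H→3, I→5.
Schedule E@1, F@1, H@3, D@3, G@3, I@5: d1:8  d2:8  d3:8  d4:3  d5:3 — peak 8.

8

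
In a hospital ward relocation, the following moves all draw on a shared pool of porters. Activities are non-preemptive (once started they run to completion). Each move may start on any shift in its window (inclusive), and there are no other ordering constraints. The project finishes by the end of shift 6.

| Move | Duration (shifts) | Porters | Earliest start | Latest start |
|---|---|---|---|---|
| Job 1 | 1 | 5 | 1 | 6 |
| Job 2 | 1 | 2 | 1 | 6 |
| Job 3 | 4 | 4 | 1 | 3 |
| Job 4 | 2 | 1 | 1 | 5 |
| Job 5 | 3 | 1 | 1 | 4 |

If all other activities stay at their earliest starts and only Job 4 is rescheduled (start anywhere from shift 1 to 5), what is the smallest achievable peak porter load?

12

Job 4@1: s1:13  s2:6  s3:5  s4:4  s5:0  s6:0 → peak 13
Job 4@2: s1:12  s2:6  s3:6  s4:4  s5:0  s6:0 → peak 12
Job 4@3: s1:12  s2:5  s3:6  s4:5  s5:0  s6:0 → peak 12
Job 4@4: s1:12  s2:5  s3:5  s4:5  s5:1  s6:0 → peak 12
Job 4@5: s1:12  s2:5  s3:5  s4:4  s5:1  s6:1 → peak 12
Best is Job 4@2, peak 12.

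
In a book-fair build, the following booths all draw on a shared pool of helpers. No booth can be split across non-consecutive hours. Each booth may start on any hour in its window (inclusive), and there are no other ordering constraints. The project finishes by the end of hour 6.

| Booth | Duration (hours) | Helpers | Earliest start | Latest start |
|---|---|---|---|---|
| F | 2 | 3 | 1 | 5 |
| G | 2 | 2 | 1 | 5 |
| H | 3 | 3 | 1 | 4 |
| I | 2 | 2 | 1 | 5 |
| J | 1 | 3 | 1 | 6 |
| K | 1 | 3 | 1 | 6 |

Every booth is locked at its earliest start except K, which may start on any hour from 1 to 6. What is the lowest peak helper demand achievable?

K@1: h1:16  h2:10  h3:3  h4:0  h5:0  h6:0 → peak 16
K@2: h1:13  h2:13  h3:3  h4:0  h5:0  h6:0 → peak 13
K@3: h1:13  h2:10  h3:6  h4:0  h5:0  h6:0 → peak 13
K@4: h1:13  h2:10  h3:3  h4:3  h5:0  h6:0 → peak 13
K@5: h1:13  h2:10  h3:3  h4:0  h5:3  h6:0 → peak 13
K@6: h1:13  h2:10  h3:3  h4:0  h5:0  h6:3 → peak 13
Best is K@2, peak 13.

13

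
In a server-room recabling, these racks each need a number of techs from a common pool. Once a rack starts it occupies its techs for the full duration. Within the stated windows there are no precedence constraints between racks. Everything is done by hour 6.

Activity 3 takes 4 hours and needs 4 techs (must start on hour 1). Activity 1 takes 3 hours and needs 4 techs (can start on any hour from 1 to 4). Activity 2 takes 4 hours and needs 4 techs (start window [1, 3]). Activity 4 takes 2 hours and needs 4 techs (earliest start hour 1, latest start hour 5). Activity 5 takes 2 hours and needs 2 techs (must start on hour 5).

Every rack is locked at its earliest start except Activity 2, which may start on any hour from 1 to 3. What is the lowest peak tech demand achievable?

12

Activity 2@1: h1:16  h2:16  h3:12  h4:8  h5:2  h6:2 → peak 16
Activity 2@2: h1:12  h2:16  h3:12  h4:8  h5:6  h6:2 → peak 16
Activity 2@3: h1:12  h2:12  h3:12  h4:8  h5:6  h6:6 → peak 12
Best is Activity 2@3, peak 12.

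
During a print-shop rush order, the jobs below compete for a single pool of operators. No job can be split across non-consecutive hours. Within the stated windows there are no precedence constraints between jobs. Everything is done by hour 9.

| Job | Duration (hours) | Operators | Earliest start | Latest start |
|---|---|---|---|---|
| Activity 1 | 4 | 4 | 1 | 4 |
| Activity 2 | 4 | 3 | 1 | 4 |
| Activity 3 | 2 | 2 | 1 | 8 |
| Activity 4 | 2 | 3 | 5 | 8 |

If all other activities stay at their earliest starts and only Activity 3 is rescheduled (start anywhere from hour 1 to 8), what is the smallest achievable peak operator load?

Activity 3@1: h1:9  h2:9  h3:7  h4:7  h5:3  h6:3  h7:0  h8:0  h9:0 → peak 9
Activity 3@2: h1:7  h2:9  h3:9  h4:7  h5:3  h6:3  h7:0  h8:0  h9:0 → peak 9
Activity 3@3: h1:7  h2:7  h3:9  h4:9  h5:3  h6:3  h7:0  h8:0  h9:0 → peak 9
Activity 3@4: h1:7  h2:7  h3:7  h4:9  h5:5  h6:3  h7:0  h8:0  h9:0 → peak 9
Activity 3@5: h1:7  h2:7  h3:7  h4:7  h5:5  h6:5  h7:0  h8:0  h9:0 → peak 7
Activity 3@6: h1:7  h2:7  h3:7  h4:7  h5:3  h6:5  h7:2  h8:0  h9:0 → peak 7
Activity 3@7: h1:7  h2:7  h3:7  h4:7  h5:3  h6:3  h7:2  h8:2  h9:0 → peak 7
Activity 3@8: h1:7  h2:7  h3:7  h4:7  h5:3  h6:3  h7:0  h8:2  h9:2 → peak 7
Best is Activity 3@5, peak 7.

7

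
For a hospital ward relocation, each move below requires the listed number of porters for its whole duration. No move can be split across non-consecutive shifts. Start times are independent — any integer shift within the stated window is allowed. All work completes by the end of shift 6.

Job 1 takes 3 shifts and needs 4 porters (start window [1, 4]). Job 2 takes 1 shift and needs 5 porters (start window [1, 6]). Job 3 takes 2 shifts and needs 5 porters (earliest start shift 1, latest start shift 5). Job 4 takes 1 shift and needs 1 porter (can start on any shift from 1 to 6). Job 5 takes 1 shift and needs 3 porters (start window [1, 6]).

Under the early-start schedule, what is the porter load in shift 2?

At early start, shift 2 has: Job 1, Job 3.
Demand: 4 + 5 = 9.

9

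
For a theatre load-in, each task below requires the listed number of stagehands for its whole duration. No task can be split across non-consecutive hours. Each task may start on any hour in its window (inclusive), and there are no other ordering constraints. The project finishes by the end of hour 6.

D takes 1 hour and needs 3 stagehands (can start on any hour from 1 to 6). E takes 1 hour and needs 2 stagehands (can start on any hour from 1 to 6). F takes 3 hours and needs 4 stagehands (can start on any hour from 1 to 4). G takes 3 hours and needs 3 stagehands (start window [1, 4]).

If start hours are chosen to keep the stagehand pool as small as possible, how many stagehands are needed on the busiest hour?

6

Early-start (D@1, E@1, F@1, G@1) gives peak 12: h1:12  h2:7  h3:7  h4:0  h5:0  h6:0.
Shift E→2, F→4.
Schedule D@1, E@2, F@4, G@1: h1:6  h2:5  h3:3  h4:4  h5:4  h6:4 — peak 6.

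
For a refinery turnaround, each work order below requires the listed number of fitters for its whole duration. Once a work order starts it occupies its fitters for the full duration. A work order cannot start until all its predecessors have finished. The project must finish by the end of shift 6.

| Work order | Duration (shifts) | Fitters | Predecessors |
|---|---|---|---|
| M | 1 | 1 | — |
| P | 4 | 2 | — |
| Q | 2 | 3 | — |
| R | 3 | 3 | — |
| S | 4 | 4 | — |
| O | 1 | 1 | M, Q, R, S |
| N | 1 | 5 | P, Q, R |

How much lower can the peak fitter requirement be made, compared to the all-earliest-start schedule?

Early-start peak: s1:13  s2:12  s3:9  s4:6  s5:6  s6:0 ⇒ 13.
Leveled (M@1, P@1, Q@1, R@3, S@2, O@6, N@6): s1:6  s2:9  s3:9  s4:9  s5:7  s6:6 ⇒ 9.
Reduction 13 − 9 = 4.

4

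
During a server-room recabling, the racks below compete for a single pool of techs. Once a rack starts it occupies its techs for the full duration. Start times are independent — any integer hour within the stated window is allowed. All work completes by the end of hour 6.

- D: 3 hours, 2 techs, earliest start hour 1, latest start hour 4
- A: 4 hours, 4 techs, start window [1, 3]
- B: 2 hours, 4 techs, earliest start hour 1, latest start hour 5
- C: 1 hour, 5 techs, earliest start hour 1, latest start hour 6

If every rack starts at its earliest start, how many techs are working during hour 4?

4

At early start, hour 4 has: A.
Demand: 4 = 4.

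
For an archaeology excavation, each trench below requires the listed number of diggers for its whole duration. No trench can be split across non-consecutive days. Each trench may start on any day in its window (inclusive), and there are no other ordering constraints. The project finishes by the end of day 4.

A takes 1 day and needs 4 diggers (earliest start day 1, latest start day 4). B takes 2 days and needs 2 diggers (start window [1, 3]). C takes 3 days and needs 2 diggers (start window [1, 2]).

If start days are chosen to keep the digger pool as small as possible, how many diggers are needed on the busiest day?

4

Early-start (A@1, B@1, C@1) gives peak 8: d1:8  d2:4  d3:2  d4:0.
Shift B→2, C→2.
Schedule A@1, B@2, C@2: d1:4  d2:4  d3:4  d4:2 — peak 4.
Total digger-days = 14 over 4 days ⇒ peak ≥ ⌈14/4⌉ = 4, so 4 is optimal.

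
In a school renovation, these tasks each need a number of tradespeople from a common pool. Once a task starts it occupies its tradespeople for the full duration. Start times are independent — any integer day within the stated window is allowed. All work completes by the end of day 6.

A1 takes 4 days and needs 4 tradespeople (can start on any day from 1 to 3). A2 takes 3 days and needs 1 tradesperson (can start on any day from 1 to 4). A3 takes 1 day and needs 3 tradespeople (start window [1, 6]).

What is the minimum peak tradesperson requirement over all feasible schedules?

5

Early-start (A1@1, A2@1, A3@1) gives peak 8: d1:8  d2:5  d3:5  d4:4  d5:0  d6:0.
Shift A3→5.
Schedule A1@1, A2@1, A3@5: d1:5  d2:5  d3:5  d4:4  d5:3  d6:0 — peak 5.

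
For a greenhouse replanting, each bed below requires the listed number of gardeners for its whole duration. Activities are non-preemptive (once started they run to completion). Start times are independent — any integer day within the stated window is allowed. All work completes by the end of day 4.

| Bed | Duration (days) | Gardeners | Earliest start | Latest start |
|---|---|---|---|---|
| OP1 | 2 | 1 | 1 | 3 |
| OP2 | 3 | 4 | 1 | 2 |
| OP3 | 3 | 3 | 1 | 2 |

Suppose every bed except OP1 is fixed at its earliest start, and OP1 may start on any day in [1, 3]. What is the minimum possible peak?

OP1@1: d1:8  d2:8  d3:7  d4:0 → peak 8
OP1@2: d1:7  d2:8  d3:8  d4:0 → peak 8
OP1@3: d1:7  d2:7  d3:8  d4:1 → peak 8
Best is OP1@1, peak 8.

8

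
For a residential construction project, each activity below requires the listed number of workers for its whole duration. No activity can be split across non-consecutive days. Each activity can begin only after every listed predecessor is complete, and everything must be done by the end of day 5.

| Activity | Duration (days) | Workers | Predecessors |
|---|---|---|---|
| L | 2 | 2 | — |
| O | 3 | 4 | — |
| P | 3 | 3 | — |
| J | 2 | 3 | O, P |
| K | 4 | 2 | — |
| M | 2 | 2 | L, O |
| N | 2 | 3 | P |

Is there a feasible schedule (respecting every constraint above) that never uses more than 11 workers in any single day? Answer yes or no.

Schedule L@1, O@1, P@1, J@4, K@1, M@4, N@4: d1:11  d2:11  d3:9  d4:10  d5:8 — peak 11 ≤ 11.

yes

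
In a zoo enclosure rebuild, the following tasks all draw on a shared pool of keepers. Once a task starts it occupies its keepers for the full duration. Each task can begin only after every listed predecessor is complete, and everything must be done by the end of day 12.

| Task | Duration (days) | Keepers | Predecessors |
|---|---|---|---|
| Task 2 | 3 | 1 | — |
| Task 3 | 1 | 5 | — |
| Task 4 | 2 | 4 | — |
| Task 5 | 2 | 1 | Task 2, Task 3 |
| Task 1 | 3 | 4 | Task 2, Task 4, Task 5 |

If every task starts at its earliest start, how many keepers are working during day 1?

10

At early start, day 1 has: Task 2, Task 3, Task 4.
Demand: 1 + 5 + 4 = 10.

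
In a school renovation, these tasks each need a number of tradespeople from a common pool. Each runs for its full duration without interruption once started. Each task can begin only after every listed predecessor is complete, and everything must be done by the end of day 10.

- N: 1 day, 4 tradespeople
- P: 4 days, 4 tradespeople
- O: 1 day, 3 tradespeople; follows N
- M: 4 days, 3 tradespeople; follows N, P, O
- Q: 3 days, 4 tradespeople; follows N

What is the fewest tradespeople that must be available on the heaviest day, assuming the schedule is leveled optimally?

Early-start (N@1, P@1, O@2, M@5, Q@2) gives peak 11: d1:8  d2:11  d3:8  d4:8  d5:3  d6:3  d7:3  d8:3  d9:0  d10:0.
Shift P→2, M→6, Q→6.
Schedule N@1, P@2, O@2, M@6, Q@6: d1:4  d2:7  d3:4  d4:4  d5:4  d6:7  d7:7  d8:7  d9:3  d10:0 — peak 7.

7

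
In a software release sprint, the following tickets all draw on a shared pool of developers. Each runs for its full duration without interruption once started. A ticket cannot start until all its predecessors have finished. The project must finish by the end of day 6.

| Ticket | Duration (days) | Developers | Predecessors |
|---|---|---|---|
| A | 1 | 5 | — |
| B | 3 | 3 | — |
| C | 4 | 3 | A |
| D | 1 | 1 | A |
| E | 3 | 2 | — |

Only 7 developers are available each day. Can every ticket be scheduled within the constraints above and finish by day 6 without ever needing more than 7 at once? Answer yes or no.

yes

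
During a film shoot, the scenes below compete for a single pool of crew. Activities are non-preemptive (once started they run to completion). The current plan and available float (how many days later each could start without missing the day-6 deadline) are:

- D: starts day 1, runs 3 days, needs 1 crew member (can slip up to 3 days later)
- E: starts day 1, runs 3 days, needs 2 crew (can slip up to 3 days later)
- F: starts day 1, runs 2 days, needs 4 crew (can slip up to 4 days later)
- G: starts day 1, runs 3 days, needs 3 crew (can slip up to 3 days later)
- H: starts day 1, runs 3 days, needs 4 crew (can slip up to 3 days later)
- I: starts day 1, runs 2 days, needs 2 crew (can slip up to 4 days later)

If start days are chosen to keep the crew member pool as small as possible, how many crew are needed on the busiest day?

8

Early-start (D@1, E@1, F@1, G@1, H@1, I@1) gives peak 16: d1:16  d2:16  d3:10  d4:0  d5:0  d6:0.
Shift F→4, H→4.
Schedule D@1, E@1, F@4, G@1, H@4, I@1: d1:8  d2:8  d3:6  d4:8  d5:8  d6:4 — peak 8.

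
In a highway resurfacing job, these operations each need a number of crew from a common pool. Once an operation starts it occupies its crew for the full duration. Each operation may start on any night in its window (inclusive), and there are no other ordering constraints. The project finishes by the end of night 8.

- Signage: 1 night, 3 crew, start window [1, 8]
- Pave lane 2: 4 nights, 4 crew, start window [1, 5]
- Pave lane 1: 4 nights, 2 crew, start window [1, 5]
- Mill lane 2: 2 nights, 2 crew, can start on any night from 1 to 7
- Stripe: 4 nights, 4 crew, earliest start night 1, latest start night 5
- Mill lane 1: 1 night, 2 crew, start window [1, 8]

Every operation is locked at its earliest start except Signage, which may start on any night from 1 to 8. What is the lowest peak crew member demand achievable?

Signage@1: n1:17  n2:12  n3:10  n4:10  n5:0  n6:0  n7:0  n8:0 → peak 17
Signage@2: n1:14  n2:15  n3:10  n4:10  n5:0  n6:0  n7:0  n8:0 → peak 15
Signage@3: n1:14  n2:12  n3:13  n4:10  n5:0  n6:0  n7:0  n8:0 → peak 14
Signage@4: n1:14  n2:12  n3:10  n4:13  n5:0  n6:0  n7:0  n8:0 → peak 14
Signage@5: n1:14  n2:12  n3:10  n4:10  n5:3  n6:0  n7:0  n8:0 → peak 14
Signage@6: n1:14  n2:12  n3:10  n4:10  n5:0  n6:3  n7:0  n8:0 → peak 14
Signage@7: n1:14  n2:12  n3:10  n4:10  n5:0  n6:0  n7:3  n8:0 → peak 14
Signage@8: n1:14  n2:12  n3:10  n4:10  n5:0  n6:0  n7:0  n8:3 → peak 14
Best is Signage@3, peak 14.

14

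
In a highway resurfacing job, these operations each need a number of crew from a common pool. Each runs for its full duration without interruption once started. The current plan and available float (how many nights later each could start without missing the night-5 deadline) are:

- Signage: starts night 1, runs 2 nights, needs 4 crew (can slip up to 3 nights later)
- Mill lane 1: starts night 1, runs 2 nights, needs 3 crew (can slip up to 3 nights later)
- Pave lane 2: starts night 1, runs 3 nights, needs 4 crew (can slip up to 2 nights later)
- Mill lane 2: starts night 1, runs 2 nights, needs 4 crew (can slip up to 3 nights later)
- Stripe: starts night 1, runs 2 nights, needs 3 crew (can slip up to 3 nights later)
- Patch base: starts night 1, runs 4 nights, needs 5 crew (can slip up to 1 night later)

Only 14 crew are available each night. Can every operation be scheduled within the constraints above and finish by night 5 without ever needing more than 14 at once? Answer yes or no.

The minimum achievable peak is 15; 14 < 15, so no feasible schedule stays within the cap.

no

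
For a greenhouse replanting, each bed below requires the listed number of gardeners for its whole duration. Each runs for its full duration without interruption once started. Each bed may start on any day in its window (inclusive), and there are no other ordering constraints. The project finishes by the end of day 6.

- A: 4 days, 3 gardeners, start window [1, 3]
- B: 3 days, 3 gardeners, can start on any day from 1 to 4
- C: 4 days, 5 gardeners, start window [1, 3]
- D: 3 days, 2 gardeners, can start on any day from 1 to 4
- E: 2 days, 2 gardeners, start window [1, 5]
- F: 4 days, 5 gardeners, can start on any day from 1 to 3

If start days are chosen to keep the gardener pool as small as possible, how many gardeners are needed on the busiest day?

Early-start (A@1, B@1, C@1, D@1, E@1, F@1) gives peak 20: d1:20  d2:20  d3:18  d4:13  d5:0  d6:0.
Shift D→4, F→3.
Schedule A@1, B@1, C@1, D@4, E@1, F@3: d1:13  d2:13  d3:16  d4:15  d5:7  d6:7 — peak 16.

16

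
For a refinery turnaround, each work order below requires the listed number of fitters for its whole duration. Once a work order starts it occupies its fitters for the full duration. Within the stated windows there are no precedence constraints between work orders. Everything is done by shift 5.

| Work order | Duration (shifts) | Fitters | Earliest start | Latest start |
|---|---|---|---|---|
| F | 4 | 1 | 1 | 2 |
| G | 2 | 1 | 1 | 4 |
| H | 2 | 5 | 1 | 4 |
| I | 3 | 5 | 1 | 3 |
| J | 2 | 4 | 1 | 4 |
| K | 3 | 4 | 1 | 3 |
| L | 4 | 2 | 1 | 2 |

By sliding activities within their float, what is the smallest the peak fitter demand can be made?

13

Early-start (F@1, G@1, H@1, I@1, J@1, K@1, L@1) gives peak 22: s1:22  s2:22  s3:12  s4:3  s5:0.
Shift I→3, K→3.
Schedule F@1, G@1, H@1, I@3, J@1, K@3, L@1: s1:13  s2:13  s3:12  s4:12  s5:9 — peak 13.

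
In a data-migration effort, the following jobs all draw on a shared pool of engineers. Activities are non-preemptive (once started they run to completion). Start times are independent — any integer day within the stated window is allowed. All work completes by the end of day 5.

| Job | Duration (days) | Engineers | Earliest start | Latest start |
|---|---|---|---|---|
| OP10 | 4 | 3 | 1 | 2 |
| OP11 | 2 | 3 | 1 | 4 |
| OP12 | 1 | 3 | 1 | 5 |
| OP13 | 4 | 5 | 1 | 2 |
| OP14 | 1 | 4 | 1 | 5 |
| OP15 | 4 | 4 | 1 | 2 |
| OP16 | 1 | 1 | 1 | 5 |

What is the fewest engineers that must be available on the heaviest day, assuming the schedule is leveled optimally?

Early-start (OP10@1, OP11@1, OP12@1, OP13@1, OP14@1, OP15@1, OP16@1) gives peak 23: d1:23  d2:15  d3:12  d4:12  d5:0.
Shift OP14→5, OP15→2.
Schedule OP10@1, OP11@1, OP12@1, OP13@1, OP14@5, OP15@2, OP16@1: d1:15  d2:15  d3:12  d4:12  d5:8 — peak 15.

15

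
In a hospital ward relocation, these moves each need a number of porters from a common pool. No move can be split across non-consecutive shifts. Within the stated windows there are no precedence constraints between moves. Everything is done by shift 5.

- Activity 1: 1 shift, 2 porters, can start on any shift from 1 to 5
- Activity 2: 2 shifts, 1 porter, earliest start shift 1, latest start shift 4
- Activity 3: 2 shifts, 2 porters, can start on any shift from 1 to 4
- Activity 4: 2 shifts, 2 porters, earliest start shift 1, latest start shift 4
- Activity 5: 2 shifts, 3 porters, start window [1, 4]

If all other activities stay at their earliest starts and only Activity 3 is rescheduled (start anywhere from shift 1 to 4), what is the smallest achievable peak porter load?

8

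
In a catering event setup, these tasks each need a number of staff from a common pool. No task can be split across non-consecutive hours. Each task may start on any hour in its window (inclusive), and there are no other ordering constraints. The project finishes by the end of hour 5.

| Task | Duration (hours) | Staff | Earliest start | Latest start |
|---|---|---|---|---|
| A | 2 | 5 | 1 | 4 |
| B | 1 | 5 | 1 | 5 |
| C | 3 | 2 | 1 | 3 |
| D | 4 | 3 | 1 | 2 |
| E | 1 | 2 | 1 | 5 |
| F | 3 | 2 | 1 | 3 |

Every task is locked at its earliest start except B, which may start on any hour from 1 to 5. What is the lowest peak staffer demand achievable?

14

B@1: h1:19  h2:12  h3:7  h4:3  h5:0 → peak 19
B@2: h1:14  h2:17  h3:7  h4:3  h5:0 → peak 17
B@3: h1:14  h2:12  h3:12  h4:3  h5:0 → peak 14
B@4: h1:14  h2:12  h3:7  h4:8  h5:0 → peak 14
B@5: h1:14  h2:12  h3:7  h4:3  h5:5 → peak 14
Best is B@3, peak 14.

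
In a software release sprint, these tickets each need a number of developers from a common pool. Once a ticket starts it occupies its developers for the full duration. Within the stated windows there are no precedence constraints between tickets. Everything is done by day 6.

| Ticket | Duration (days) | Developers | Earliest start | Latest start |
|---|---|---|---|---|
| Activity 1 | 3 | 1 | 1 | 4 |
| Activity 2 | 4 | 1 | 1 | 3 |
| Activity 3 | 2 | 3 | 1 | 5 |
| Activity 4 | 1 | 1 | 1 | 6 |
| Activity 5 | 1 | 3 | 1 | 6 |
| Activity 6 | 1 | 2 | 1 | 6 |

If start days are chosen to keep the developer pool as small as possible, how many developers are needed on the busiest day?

4

Early-start (Activity 1@1, Activity 2@1, Activity 3@1, Activity 4@1, Activity 5@1, Activity 6@1) gives peak 11: d1:11  d2:5  d3:2  d4:1  d5:0  d6:0.
Shift Activity 3→4, Activity 5→6, Activity 6→2.
Schedule Activity 1@1, Activity 2@1, Activity 3@4, Activity 4@1, Activity 5@6, Activity 6@2: d1:3  d2:4  d3:2  d4:4  d5:3  d6:3 — peak 4.
Total developer-days = 19 over 6 days ⇒ peak ≥ ⌈19/6⌉ = 4, so 4 is optimal.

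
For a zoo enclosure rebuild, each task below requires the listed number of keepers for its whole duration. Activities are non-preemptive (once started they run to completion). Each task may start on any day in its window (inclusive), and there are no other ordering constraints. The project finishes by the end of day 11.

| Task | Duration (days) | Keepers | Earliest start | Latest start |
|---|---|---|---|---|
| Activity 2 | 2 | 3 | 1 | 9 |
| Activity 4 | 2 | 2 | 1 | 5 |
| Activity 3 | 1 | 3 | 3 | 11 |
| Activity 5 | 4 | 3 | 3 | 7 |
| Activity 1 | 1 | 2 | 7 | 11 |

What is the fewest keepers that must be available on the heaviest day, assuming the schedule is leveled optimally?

3

Early-start (Activity 2@1, Activity 4@1, Activity 3@3, Activity 5@3, Activity 1@7) gives peak 6: d1:5  d2:5  d3:6  d4:3  d5:3  d6:3  d7:2  d8:0  d9:0  d10:0  d11:0.
Shift Activity 4→3, Activity 3→5, Activity 5→6, Activity 1→10.
Schedule Activity 2@1, Activity 4@3, Activity 3@5, Activity 5@6, Activity 1@10: d1:3  d2:3  d3:2  d4:2  d5:3  d6:3  d7:3  d8:3  d9:3  d10:2  d11:0 — peak 3.
Total keeper-days = 27 over 11 days ⇒ peak ≥ ⌈27/11⌉ = 3, so 3 is optimal.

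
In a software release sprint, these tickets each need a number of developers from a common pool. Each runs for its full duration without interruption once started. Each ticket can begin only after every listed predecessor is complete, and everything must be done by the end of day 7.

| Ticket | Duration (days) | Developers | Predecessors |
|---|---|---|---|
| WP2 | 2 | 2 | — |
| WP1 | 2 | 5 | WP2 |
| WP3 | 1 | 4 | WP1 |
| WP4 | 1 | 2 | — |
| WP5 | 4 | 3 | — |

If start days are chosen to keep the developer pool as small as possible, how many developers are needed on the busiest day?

Early-start (WP2@1, WP1@3, WP3@5, WP4@1, WP5@1) gives peak 8: d1:7  d2:5  d3:8  d4:8  d5:4  d6:0  d7:0.
Shift WP1→5, WP3→7, WP4→3.
Schedule WP2@1, WP1@5, WP3@7, WP4@3, WP5@1: d1:5  d2:5  d3:5  d4:3  d5:5  d6:5  d7:4 — peak 5.
Total developer-days = 32 over 7 days ⇒ peak ≥ ⌈32/7⌉ = 5, so 5 is optimal.

5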